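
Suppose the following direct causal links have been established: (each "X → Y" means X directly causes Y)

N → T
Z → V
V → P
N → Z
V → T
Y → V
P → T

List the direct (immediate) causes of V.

Y, Z

Upstream contributors include N, but only Y, Z feed directly into V.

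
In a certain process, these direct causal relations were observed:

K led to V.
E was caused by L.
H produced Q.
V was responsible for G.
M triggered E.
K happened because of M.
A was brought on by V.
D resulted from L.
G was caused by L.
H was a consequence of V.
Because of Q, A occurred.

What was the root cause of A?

Tracing upstream from A: A ← V ← K ← M.
M has no stated cause, so it is the root.

M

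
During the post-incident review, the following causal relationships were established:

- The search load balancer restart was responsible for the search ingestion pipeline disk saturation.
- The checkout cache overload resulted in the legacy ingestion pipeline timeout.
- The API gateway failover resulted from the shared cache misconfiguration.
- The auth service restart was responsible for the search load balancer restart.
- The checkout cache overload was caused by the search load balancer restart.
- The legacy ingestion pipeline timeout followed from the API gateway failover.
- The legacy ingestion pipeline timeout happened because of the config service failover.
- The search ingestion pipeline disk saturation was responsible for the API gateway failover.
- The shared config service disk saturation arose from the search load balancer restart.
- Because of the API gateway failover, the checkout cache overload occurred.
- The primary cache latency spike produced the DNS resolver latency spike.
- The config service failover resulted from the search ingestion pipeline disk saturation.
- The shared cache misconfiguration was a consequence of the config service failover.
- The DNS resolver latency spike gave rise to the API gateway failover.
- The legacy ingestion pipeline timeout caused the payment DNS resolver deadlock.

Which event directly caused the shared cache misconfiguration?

Upstream contributors include the auth service restart, the search load balancer restart, the search ingestion pipeline disk saturation, but only the config service failover feeds directly into the shared cache misconfiguration.

the config service failover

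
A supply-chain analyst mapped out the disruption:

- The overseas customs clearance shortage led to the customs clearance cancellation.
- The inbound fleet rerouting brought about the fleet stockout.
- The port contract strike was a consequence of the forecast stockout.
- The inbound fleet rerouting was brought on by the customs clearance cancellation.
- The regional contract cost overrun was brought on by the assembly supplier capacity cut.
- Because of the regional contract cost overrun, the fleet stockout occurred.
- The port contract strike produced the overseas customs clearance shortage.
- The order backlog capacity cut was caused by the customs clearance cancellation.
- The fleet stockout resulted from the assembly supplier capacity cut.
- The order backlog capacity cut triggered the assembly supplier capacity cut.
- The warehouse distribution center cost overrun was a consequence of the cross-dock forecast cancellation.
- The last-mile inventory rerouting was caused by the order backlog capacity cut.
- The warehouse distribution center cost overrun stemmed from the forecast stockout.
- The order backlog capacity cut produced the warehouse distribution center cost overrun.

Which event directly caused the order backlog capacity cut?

Upstream contributors include the forecast stockout, the port contract strike, the overseas customs clearance shortage, but only the customs clearance cancellation feeds directly into the order backlog capacity cut.

the customs clearance cancellation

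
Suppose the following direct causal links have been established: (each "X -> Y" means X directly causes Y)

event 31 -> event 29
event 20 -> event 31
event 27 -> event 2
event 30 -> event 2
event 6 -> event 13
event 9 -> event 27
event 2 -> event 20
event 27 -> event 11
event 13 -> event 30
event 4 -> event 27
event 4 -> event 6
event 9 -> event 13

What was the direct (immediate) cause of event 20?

event 2

Upstream contributors include event 4, event 6, event 9, event 13, event 30, event 27, but only event 2 feeds directly into event 20.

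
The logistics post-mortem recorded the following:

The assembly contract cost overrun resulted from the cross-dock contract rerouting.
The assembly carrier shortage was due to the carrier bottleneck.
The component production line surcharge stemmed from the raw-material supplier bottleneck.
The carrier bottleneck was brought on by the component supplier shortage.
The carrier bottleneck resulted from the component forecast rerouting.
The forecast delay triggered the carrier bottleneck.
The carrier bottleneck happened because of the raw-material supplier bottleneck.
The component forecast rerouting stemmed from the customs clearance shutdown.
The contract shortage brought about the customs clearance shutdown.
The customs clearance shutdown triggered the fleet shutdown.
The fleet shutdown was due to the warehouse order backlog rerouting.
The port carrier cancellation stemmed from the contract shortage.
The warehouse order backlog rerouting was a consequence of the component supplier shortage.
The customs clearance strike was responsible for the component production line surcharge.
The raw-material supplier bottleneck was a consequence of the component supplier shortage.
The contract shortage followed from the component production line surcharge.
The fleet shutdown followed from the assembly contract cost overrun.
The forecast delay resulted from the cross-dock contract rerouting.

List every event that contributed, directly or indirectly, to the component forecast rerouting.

the component production line surcharge, the component supplier shortage, the contract shortage, the customs clearance shutdown, the customs clearance strike, the raw-material supplier bottleneck

Immediate cause of the component forecast rerouting: the customs clearance shutdown.
Further upstream: the component supplier shortage, the customs clearance strike, the raw-material supplier bottleneck, the component production line surcharge, the contract shortage.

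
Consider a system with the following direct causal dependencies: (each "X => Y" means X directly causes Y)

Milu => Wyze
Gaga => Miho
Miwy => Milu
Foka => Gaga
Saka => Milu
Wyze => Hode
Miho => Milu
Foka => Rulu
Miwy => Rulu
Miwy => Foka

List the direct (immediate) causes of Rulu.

Foka, Miwy

Foka, Miwy → Rulu with nothing further upstream stated.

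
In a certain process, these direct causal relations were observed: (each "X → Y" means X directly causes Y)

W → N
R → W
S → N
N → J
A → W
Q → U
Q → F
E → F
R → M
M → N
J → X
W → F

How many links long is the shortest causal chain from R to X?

Shortest chain: R → W → N → J → X.

4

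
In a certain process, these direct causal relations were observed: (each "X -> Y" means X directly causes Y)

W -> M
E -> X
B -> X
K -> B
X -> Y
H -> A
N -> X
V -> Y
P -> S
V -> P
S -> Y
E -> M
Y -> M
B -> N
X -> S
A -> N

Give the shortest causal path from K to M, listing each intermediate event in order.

K → B → X → Y → M

K → B
B → X
X → Y
Y → M
Length: 4 steps.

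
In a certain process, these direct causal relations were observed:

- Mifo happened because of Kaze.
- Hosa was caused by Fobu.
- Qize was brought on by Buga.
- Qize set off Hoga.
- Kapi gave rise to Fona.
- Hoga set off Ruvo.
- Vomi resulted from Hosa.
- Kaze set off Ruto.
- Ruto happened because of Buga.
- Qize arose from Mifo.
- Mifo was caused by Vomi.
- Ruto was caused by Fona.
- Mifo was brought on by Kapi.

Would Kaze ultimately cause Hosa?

Kaze leads to Mifo, Ruto, Qize, Hoga, Ruvo; Hosa is not among them.

No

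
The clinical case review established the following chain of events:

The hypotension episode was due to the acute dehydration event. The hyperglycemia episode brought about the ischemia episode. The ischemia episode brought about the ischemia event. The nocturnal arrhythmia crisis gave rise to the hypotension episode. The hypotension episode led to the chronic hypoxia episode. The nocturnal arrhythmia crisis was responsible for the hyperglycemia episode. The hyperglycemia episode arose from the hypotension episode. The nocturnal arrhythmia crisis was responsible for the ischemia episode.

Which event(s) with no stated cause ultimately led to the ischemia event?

Tracing upstream from the ischemia event: the ischemia event ← the ischemia episode ← the nocturnal arrhythmia crisis.
A separate upstream branch: the ischemia event ← the ischemia episode ← the hyperglycemia episode ← the hypotension episode ← the acute dehydration event.
Each of those chain origins has no stated cause.

the acute dehydration event, the nocturnal arrhythmia crisis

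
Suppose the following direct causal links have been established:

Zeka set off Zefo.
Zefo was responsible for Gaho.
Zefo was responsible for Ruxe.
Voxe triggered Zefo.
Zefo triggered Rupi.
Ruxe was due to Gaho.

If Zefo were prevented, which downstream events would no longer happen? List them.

Gaho, Rupi, Ruxe

Downstream of Zefo: Gaho, Ruxe, Rupi.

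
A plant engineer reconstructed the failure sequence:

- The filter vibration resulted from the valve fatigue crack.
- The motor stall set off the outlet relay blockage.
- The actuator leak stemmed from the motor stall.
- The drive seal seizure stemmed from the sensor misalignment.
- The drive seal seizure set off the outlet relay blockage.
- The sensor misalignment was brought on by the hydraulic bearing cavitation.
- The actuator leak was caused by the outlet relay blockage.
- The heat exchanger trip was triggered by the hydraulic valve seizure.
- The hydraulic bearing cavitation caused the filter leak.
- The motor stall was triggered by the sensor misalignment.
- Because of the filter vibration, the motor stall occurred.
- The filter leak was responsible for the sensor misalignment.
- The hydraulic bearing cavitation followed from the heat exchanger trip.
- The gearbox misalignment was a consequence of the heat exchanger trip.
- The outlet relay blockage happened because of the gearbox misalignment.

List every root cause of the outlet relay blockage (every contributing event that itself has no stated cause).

the hydraulic valve seizure, the valve fatigue crack

Tracing upstream from the outlet relay blockage: the outlet relay blockage ← the gearbox misalignment ← the heat exchanger trip ← the hydraulic valve seizure.
A separate upstream branch: the outlet relay blockage ← the motor stall ← the filter vibration ← the valve fatigue crack.
Each of those chain origins has no stated cause.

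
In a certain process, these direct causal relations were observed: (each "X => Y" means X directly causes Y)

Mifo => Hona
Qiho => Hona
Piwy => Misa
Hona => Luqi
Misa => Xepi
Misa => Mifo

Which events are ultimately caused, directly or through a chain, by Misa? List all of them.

Hona, Luqi, Mifo, Xepi

Direct effects: Mifo, Xepi.
2 steps out: Hona.
3 steps out: Luqi.
Not reachable from it: Piwy, Qiho.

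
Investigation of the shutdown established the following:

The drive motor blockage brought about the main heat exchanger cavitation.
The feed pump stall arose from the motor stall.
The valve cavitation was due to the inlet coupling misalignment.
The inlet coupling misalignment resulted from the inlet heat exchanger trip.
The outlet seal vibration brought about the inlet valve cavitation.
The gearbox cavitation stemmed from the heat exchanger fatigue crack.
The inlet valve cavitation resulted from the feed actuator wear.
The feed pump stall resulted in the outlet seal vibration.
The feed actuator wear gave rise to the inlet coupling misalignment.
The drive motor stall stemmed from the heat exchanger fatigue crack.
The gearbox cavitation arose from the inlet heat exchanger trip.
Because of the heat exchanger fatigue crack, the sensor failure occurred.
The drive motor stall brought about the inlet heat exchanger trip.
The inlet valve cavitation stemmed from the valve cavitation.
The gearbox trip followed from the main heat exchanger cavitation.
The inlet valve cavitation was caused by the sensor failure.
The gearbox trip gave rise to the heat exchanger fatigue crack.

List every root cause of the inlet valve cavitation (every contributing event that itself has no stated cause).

the drive motor blockage, the feed actuator wear, the motor stall

Tracing upstream from the inlet valve cavitation: the inlet valve cavitation ← the sensor failure ← the heat exchanger fatigue crack ← the gearbox trip ← the main heat exchanger cavitation ← the drive motor blockage.
A separate upstream branch: the inlet valve cavitation ← the outlet seal vibration ← the feed pump stall ← the motor stall.
A separate upstream branch: the inlet valve cavitation ← the feed actuator wear.
Each of those chain origins has no stated cause.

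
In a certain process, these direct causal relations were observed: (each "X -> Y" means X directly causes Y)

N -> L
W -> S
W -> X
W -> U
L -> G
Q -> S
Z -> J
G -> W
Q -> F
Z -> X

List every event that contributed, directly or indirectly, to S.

Immediate causes of S: Q, W.
Further upstream: N, L, G.

G, L, N, Q, W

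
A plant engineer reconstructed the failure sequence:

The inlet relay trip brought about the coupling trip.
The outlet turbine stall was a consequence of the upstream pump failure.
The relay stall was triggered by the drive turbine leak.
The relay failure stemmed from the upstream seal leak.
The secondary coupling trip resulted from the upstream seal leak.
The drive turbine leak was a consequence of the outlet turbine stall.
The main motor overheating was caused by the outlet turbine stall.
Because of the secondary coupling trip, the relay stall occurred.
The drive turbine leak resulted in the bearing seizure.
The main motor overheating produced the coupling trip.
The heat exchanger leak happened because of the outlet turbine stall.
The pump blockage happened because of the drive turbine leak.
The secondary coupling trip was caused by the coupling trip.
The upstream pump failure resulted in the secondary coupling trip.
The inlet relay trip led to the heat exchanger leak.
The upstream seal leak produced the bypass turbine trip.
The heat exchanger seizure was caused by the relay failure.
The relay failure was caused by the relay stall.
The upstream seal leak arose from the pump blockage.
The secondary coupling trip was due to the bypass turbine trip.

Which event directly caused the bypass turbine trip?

Upstream contributors include the upstream pump failure, the outlet turbine stall, the drive turbine leak, the pump blockage, but only the upstream seal leak feeds directly into the bypass turbine trip.

the upstream seal leak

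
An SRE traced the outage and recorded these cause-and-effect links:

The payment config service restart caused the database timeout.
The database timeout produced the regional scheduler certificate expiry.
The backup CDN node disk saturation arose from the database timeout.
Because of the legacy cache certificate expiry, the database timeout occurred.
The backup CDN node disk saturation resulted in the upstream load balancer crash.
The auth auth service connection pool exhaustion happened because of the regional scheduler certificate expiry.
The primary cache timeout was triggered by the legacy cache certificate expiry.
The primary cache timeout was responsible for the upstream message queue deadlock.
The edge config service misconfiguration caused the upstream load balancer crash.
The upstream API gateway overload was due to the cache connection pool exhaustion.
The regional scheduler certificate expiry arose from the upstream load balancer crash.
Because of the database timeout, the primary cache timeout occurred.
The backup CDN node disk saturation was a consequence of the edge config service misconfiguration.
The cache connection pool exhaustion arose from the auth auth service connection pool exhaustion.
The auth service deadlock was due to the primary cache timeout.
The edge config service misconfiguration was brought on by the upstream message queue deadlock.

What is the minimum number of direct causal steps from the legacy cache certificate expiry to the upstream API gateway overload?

Shortest chain: the legacy cache certificate expiry → the database timeout → the regional scheduler certificate expiry → the auth auth service connection pool exhaustion → the cache connection pool exhaustion → the upstream API gateway overload.

5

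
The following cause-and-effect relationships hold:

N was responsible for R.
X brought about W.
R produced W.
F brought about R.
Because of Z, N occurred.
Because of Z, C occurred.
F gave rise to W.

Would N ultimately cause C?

No

N leads to R, W; C is not among them.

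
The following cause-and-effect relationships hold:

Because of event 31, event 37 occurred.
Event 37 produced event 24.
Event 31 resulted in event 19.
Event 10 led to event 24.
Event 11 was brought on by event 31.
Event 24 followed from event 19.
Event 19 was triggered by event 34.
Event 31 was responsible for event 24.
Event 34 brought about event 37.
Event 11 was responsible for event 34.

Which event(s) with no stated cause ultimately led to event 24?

Tracing upstream from event 24: event 24 ← event 31.
A separate upstream branch: event 24 ← event 10.
Each of those chain origins has no stated cause.

event 10, event 31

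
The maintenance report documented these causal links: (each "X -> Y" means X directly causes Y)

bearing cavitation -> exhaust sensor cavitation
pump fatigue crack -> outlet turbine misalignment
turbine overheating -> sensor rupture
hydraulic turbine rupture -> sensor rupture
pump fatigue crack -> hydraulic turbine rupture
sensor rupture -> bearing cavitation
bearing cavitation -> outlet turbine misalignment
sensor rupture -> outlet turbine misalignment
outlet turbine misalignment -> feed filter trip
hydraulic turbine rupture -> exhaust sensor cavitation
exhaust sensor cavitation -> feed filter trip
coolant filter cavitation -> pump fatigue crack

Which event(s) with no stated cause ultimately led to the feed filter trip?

the coolant filter cavitation, the turbine overheating

Tracing upstream from the feed filter trip: the feed filter trip ← the outlet turbine misalignment ← the pump fatigue crack ← the coolant filter cavitation.
A separate upstream branch: the feed filter trip ← the outlet turbine misalignment ← the sensor rupture ← the turbine overheating.
Each of those chain origins has no stated cause.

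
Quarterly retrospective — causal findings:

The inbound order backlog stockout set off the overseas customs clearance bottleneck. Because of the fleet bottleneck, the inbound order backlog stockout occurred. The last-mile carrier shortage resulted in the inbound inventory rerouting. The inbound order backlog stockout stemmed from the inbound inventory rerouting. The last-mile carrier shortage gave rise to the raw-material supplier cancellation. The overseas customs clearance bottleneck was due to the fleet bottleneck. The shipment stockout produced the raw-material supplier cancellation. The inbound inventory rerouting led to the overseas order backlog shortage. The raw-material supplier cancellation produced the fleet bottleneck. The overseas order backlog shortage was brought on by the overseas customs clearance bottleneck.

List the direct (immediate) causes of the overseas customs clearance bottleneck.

the fleet bottleneck, the inbound order backlog stockout

Upstream contributors include the last-mile carrier shortage, the raw-material supplier cancellation, the inbound inventory rerouting, the shipment stockout, but only the fleet bottleneck, the inbound order backlog stockout feed directly into the overseas customs clearance bottleneck.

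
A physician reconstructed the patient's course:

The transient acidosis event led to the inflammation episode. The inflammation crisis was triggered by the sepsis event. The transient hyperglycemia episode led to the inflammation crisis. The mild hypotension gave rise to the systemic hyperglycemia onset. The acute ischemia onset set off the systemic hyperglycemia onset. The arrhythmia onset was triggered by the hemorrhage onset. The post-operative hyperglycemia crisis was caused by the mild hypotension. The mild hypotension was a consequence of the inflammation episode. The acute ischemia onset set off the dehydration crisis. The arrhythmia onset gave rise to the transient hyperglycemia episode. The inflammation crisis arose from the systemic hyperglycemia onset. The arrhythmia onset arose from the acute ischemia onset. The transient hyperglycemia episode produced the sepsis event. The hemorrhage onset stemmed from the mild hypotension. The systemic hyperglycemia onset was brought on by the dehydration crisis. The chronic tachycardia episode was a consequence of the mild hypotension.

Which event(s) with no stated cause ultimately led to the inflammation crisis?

the acute ischemia onset, the transient acidosis event

Tracing upstream from the inflammation crisis: the inflammation crisis ← the systemic hyperglycemia onset ← the mild hypotension ← the inflammation episode ← the transient acidosis event.
A separate upstream branch: the inflammation crisis ← the systemic hyperglycemia onset ← the acute ischemia onset.
Each of those chain origins has no stated cause.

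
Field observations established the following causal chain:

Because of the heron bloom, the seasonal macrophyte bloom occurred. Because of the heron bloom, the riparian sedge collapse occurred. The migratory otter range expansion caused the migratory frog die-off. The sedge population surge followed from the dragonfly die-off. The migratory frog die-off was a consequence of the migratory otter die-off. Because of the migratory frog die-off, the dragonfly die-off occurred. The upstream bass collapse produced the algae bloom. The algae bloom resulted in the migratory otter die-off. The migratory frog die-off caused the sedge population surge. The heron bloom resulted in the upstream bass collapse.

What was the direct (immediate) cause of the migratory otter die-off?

the algae bloom

Upstream contributors include the heron bloom, the upstream bass collapse, but only the algae bloom feeds directly into the migratory otter die-off.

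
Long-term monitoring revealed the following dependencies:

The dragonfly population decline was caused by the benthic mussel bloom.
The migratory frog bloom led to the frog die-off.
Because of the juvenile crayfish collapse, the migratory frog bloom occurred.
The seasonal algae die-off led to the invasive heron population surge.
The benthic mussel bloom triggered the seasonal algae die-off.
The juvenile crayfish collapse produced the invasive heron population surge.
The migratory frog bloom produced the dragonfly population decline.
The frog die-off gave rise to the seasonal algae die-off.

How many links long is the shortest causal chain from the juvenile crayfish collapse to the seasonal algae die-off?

Shortest chain: the juvenile crayfish collapse → the migratory frog bloom → the frog die-off → the seasonal algae die-off.

3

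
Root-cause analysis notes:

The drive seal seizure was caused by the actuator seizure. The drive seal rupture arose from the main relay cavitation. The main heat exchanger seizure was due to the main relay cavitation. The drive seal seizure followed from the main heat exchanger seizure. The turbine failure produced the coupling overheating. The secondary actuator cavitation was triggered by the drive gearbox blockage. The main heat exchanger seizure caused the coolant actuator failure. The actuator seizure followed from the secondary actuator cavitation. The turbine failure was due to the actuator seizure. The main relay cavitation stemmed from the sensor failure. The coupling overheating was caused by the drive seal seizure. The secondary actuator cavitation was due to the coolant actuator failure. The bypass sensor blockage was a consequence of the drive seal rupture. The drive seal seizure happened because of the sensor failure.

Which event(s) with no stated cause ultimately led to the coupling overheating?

the drive gearbox blockage, the sensor failure

Tracing upstream from the coupling overheating: the coupling overheating ← the drive seal seizure ← the sensor failure.
A separate upstream branch: the coupling overheating ← the drive seal seizure ← the actuator seizure ← the secondary actuator cavitation ← the drive gearbox blockage.
Each of those chain origins has no stated cause.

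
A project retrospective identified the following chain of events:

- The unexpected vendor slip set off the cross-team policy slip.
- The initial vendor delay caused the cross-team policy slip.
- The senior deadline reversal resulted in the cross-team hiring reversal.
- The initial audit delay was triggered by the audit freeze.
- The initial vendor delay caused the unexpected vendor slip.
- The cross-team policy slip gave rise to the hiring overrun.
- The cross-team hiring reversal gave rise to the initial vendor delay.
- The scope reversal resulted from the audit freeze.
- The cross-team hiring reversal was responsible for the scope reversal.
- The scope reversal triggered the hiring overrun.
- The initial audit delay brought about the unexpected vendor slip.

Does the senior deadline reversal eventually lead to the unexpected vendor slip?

Yes

There is a causal chain: the senior deadline reversal → the cross-team hiring reversal → the initial vendor delay → the unexpected vendor slip.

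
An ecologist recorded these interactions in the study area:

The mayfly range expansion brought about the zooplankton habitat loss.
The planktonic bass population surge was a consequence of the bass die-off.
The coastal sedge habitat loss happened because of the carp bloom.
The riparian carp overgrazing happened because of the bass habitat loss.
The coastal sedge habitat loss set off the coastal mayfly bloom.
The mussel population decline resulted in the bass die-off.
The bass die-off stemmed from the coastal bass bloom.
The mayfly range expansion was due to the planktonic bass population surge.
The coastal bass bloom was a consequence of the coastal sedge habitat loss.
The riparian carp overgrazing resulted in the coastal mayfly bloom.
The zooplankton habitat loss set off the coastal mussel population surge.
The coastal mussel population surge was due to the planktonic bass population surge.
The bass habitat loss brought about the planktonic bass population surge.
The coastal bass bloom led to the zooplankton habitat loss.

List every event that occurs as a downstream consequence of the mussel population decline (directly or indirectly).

Direct effects: the bass die-off.
2 steps out: the planktonic bass population surge.
3 steps out: the mayfly range expansion, the coastal mussel population surge.
4 steps out: the zooplankton habitat loss.
Not reachable from it: the bass habitat loss, the riparian carp overgrazing, the carp bloom, the coastal sedge habitat loss, the coastal mayfly bloom, the coastal bass bloom.

the bass die-off, the coastal mussel population surge, the mayfly range expansion, the planktonic bass population surge, the zooplankton habitat loss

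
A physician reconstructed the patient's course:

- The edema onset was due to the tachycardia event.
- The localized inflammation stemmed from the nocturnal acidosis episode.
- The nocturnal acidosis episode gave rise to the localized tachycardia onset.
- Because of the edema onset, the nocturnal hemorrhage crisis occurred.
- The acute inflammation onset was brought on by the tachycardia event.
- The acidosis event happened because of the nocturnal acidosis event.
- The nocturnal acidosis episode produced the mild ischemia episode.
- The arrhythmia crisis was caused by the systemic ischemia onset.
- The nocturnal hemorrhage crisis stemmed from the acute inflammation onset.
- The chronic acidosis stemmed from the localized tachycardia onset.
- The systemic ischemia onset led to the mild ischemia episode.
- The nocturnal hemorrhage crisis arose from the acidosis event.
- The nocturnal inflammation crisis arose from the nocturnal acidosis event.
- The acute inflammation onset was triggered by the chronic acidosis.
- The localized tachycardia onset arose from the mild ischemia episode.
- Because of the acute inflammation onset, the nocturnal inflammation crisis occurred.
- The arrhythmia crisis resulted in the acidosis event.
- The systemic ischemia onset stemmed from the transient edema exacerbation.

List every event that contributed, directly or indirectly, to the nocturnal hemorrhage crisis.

the acidosis event, the acute inflammation onset, the arrhythmia crisis, the chronic acidosis, the edema onset, the localized tachycardia onset, the mild ischemia episode, the nocturnal acidosis episode, the nocturnal acidosis event, the systemic ischemia onset, the tachycardia event, the transient edema exacerbation

Immediate causes of the nocturnal hemorrhage crisis: the edema onset, the acute inflammation onset, the acidosis event.
Further upstream: the transient edema exacerbation, the systemic ischemia onset, the arrhythmia crisis, the tachycardia event, the nocturnal acidosis episode, the mild ischemia episode, the nocturnal acidosis event, the localized tachycardia onset, the chronic acidosis.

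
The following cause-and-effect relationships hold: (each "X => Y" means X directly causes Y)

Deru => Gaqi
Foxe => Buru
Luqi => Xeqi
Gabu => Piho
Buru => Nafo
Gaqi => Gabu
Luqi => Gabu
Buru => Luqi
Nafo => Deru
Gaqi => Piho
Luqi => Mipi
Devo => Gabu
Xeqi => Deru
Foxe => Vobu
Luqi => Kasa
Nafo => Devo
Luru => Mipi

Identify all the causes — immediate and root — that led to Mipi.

Immediate causes of Mipi: Luqi, Luru.
Further upstream: Foxe, Buru.

Buru, Foxe, Luqi, Luru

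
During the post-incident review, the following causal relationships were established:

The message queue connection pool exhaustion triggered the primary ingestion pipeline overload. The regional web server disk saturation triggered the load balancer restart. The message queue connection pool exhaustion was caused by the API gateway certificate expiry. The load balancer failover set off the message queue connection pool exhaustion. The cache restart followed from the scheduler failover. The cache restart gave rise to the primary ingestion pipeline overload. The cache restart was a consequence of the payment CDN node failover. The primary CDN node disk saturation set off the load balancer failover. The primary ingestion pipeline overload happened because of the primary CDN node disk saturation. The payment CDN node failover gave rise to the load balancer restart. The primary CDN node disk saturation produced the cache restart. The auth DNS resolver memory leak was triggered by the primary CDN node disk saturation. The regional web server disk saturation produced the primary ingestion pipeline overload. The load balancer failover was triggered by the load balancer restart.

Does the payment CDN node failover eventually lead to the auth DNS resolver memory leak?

No

The payment CDN node failover leads to the load balancer restart, the load balancer failover, the cache restart, the message queue connection pool exhaustion, the primary ingestion pipeline overload; the auth DNS resolver memory leak is not among them.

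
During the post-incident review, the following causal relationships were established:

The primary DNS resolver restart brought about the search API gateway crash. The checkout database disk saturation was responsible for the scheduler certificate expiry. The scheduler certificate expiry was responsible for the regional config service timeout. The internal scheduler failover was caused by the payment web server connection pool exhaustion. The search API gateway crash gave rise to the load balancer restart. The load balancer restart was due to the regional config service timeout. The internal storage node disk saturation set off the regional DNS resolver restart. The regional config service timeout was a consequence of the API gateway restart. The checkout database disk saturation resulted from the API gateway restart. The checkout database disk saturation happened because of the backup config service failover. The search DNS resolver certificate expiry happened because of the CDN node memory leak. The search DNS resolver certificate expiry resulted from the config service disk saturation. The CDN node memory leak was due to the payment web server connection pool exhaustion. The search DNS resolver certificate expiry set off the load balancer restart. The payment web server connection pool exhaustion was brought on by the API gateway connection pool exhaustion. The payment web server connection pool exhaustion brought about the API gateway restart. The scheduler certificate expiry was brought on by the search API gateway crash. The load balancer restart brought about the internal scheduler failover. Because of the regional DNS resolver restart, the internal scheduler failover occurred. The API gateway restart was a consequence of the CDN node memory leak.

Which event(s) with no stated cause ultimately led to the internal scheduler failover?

the API gateway connection pool exhaustion, the backup config service failover, the config service disk saturation, the internal storage node disk saturation, the primary DNS resolver restart

Tracing upstream from the internal scheduler failover: the internal scheduler failover ← the load balancer restart ← the search API gateway crash ← the primary DNS resolver restart.
A separate upstream branch: the internal scheduler failover ← the regional DNS resolver restart ← the internal storage node disk saturation.
A separate upstream branch: the internal scheduler failover ← the payment web server connection pool exhaustion ← the API gateway connection pool exhaustion.
A separate upstream branch: the internal scheduler failover ← the load balancer restart ← the search DNS resolver certificate expiry ← the config service disk saturation.
A separate upstream branch: the internal scheduler failover ← the load balancer restart ← the regional config service timeout ← the scheduler certificate expiry ← the checkout database disk saturation ← the backup config service failover.
Each of those chain origins has no stated cause.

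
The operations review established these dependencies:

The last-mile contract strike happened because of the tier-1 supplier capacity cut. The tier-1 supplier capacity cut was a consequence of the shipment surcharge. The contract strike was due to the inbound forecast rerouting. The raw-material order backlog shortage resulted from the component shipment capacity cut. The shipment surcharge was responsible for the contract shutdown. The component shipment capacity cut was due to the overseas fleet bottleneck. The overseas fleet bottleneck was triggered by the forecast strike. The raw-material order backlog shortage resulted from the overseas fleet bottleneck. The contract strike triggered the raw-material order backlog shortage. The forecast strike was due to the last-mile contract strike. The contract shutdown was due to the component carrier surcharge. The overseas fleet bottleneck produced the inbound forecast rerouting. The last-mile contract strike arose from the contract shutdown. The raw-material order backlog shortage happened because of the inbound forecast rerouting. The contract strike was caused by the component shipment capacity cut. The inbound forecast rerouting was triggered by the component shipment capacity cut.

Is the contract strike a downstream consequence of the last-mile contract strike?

There is a causal chain: the last-mile contract strike → the forecast strike → the overseas fleet bottleneck → the component shipment capacity cut → the contract strike.

Yes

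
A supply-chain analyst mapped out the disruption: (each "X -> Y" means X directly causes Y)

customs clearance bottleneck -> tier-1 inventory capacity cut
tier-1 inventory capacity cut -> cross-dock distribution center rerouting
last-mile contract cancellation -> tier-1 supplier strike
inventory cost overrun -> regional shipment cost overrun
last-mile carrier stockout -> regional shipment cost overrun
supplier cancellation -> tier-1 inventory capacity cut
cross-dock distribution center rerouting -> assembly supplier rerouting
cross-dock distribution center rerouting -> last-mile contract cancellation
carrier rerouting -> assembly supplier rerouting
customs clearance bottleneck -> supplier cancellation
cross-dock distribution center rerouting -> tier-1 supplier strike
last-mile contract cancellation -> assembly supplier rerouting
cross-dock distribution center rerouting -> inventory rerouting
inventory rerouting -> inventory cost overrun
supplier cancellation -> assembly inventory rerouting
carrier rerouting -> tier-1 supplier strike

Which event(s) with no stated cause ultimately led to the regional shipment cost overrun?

the customs clearance bottleneck, the last-mile carrier stockout

Tracing upstream from the regional shipment cost overrun: the regional shipment cost overrun ← the last-mile carrier stockout.
A separate upstream branch: the regional shipment cost overrun ← the inventory cost overrun ← the inventory rerouting ← the cross-dock distribution center rerouting ← the tier-1 inventory capacity cut ← the customs clearance bottleneck.
Each of those chain origins has no stated cause.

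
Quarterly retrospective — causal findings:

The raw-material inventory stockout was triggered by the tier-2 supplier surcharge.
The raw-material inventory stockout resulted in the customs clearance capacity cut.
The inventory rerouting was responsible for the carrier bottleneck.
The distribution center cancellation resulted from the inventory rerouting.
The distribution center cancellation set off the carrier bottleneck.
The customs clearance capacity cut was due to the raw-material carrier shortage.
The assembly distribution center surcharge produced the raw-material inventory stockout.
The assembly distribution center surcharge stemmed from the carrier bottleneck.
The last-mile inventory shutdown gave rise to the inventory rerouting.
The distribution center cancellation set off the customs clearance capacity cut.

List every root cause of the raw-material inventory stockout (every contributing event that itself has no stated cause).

the last-mile inventory shutdown, the tier-2 supplier surcharge

Tracing upstream from the raw-material inventory stockout: the raw-material inventory stockout ← the assembly distribution center surcharge ← the carrier bottleneck ← the inventory rerouting ← the last-mile inventory shutdown.
A separate upstream branch: the raw-material inventory stockout ← the tier-2 supplier surcharge.
Each of those chain origins has no stated cause.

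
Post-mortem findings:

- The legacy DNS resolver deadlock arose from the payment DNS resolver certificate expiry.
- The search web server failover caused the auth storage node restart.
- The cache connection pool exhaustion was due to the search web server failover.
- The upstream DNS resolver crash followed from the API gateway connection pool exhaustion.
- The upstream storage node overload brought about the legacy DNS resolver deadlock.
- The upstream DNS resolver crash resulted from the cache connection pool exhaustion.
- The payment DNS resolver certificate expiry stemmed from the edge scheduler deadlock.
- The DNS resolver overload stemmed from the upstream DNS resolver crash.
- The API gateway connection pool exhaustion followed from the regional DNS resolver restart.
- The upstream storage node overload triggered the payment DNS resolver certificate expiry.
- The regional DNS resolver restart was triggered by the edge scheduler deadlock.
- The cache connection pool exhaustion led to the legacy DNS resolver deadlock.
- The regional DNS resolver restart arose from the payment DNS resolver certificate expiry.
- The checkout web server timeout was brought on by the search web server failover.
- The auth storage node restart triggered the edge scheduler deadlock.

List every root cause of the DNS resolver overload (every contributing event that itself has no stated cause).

Tracing upstream from the DNS resolver overload: the DNS resolver overload ← the upstream DNS resolver crash ← the cache connection pool exhaustion ← the search web server failover.
A separate upstream branch: the DNS resolver overload ← the upstream DNS resolver crash ← the API gateway connection pool exhaustion ← the regional DNS resolver restart ← the payment DNS resolver certificate expiry ← the upstream storage node overload.
Each of those chain origins has no stated cause.

the search web server failover, the upstream storage node overload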